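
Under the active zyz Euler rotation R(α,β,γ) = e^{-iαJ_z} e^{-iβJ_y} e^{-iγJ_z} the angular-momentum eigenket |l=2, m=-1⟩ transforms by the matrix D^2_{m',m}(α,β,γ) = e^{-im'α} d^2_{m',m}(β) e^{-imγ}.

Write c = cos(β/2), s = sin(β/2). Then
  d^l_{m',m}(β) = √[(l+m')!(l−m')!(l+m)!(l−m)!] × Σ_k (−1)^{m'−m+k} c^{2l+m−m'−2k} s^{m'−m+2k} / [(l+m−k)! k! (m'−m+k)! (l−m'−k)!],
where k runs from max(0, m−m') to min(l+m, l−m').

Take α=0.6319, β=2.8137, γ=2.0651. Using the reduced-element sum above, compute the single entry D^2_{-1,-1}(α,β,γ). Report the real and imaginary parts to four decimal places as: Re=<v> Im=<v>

First d^2_{-1,-1}(β=2.8137), then the phase factors e^{-i(-1)α} and e^{-i(-1)γ}:
With c≡cos(β/2)=0.163213 and s≡sin(β/2)=0.986591, N=[1·6·1·6]^{1/2}=6.000000
k∈{0,1} keeps every argument non-negative
  k=0: (−1)^0·6.0000/(6)·0.1632^4·0.9866^0 = +0.000710
  k=1: (−1)^1·6.0000/(2)·0.1632^2·0.9866^2 = -0.077787
d^2_{-1,-1}(2.8137) = +0.000710 -0.077787 = -0.077077
Phases: e^{-i·(-1)·0.6319}=+0.806907+0.590679i, e^{-i·(-1)·2.0651}=-0.474419+0.880299i ⇒ D=+0.069584-0.033150i

Re=0.0696 Im=-0.0332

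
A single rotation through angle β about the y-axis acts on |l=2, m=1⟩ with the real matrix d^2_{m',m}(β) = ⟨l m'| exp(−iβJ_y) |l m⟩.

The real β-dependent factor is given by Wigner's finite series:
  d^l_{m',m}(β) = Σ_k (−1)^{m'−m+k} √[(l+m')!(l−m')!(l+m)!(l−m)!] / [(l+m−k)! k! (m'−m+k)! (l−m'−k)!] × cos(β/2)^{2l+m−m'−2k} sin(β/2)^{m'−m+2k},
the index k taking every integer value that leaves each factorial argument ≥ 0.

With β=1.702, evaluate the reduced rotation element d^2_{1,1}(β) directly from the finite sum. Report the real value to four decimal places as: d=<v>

d^2_{1,1}(β=1.702) via Wigner's sum:
c=cos(1.702/2)=0.659232, s=sin(1.702/2)=0.751940; N=√[6·1·6·1]=6.000000
The bounds max(0,m−m')=0 and min(l+m,l−m')=1 give 2 terms
  k=0: (−1)^0·6.0000/(6)·0.6592^4·0.7519^0 = +0.188865
  k=1: (−1)^1·6.0000/(2)·0.6592^2·0.7519^2 = -0.737163
d^2_{1,1}(1.702) = +0.188865 -0.737163 = -0.548298

d=-0.5483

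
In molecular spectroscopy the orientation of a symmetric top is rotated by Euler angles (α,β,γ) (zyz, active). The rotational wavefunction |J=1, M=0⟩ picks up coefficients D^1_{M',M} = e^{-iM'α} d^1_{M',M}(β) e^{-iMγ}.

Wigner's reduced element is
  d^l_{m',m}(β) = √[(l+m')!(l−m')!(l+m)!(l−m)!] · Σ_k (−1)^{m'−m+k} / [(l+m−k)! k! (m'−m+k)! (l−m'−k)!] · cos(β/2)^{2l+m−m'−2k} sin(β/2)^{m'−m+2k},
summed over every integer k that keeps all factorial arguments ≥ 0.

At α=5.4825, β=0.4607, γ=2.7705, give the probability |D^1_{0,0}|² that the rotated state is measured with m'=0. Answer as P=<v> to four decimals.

P=0.8024

Split into d^1_{0,0}(β=0.4607) × two z-phases.
c=cos(0.4607/2)=0.973587, s=sin(0.4607/2)=0.228318; N=√[1·1·1·1]=1.000000
Admissible k: 0..1 (factorial args all ≥0)
  k=0: (−1)^0·1.0000/(1)·0.9736^2·0.2283^0 = +0.947871
  k=1: (−1)^1·1.0000/(1)·0.9736^0·0.2283^2 = -0.052129
d^1_{0,0}(0.4607) = +0.947871 -0.052129 = +0.895742
|D^1_{0,0}|² = |d^1_{0,0}(β)|² = (+0.895742)² = 0.802353 (the z-rotation phases have unit modulus)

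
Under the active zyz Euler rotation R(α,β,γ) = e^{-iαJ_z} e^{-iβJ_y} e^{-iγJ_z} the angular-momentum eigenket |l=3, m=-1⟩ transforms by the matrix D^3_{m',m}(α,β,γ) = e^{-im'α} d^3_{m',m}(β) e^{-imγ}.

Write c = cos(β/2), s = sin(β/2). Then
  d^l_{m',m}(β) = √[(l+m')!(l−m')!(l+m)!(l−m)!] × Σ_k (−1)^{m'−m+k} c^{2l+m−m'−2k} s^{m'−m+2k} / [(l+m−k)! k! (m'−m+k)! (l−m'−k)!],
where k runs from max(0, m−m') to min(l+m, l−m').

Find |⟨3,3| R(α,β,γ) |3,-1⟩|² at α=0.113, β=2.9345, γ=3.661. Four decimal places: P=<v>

Split into d^3_{3,-1}(β=2.9345) × two z-phases.
c=cos(2.9345/2)=0.103361, s=sin(2.9345/2)=0.994644; N=√[720·1·2·24]=185.903201
k∈{0} keeps every argument non-negative
  k=0: (−1)^4·185.9032/(48)·0.1034^2·0.9946^4 = +0.040498
d^3_{3,-1}(2.9345) = +0.040498
|D^3_{3,-1}|² = |d^3_{3,-1}(β)|² = (+0.040498)² = 0.001640 (the z-rotation phases have unit modulus)

P=0.0016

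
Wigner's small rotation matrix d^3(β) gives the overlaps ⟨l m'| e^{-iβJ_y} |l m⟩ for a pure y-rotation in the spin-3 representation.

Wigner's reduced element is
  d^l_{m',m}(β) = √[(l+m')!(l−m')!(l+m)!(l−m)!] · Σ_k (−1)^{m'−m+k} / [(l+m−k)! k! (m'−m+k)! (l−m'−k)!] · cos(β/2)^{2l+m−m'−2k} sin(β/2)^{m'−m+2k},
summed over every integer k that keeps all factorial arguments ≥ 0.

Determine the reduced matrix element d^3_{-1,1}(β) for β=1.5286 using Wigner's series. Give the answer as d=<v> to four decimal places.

d^3_{-1,1}(β=1.5286) via Wigner's sum:
With c≡cos(β/2)=0.721867 and s≡sin(β/2)=0.692032, N=[2·24·24·2]^{1/2}=48.000000
k∈{2,3,4} keeps every argument non-negative
  k=2: (−1)^0·48.0000/(8)·0.7219^4·0.6920^2 = +0.780247
  k=3: (−1)^1·48.0000/(6)·0.7219^2·0.6920^4 = -0.956112
  k=4: (−1)^2·48.0000/(48)·0.7219^0·0.6920^6 = +0.109839
d^3_{-1,1}(1.5286) = +0.780247 -0.956112 +0.109839 = -0.066026

d=-0.0660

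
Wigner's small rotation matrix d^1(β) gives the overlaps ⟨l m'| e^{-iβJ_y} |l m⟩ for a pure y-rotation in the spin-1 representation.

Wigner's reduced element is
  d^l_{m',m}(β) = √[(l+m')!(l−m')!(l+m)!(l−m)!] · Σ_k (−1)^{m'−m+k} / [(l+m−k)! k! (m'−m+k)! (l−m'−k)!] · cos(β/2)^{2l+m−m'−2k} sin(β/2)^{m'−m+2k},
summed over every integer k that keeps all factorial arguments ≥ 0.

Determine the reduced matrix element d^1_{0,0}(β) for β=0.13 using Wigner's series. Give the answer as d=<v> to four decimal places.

d^1_{0,0}(β=0.13) via Wigner's sum:
With c≡cos(β/2)=0.997888 and s≡sin(β/2)=0.064954, N=[1·1·1·1]^{1/2}=1.000000
Admissible k: 0..1 (factorial args all ≥0)
  k=0: (−1)^0·1.0000/(1)·0.9979^2·0.0650^0 = +0.995781
  k=1: (−1)^1·1.0000/(1)·0.9979^0·0.0650^2 = -0.004219
d^1_{0,0}(0.13) = +0.995781 -0.004219 = +0.991562

d=0.9916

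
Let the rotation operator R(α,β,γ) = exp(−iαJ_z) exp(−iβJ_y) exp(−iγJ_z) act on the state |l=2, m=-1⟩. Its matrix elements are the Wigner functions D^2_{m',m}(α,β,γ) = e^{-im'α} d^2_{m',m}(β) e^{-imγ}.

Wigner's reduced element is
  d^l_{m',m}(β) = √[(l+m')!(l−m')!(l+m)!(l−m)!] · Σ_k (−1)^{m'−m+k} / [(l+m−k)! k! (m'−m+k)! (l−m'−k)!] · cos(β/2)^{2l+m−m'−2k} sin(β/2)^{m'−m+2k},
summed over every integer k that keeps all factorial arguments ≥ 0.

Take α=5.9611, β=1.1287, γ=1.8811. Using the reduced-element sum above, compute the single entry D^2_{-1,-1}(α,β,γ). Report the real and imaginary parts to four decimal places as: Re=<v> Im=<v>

D^2_{-1,-1}(5.9611,1.1287,1.8811) = e^{-i·-1·5.9611}·d^2_{-1,-1}(1.1287)·e^{-i·-1·1.8811}. Compute d first:
With c≡cos(β/2)=0.844936 and s≡sin(β/2)=0.534867, N=[1·6·1·6]^{1/2}=6.000000
Admissible k: 0..1 (factorial args all ≥0)
  k=0: (−1)^0·6.0000/(6)·0.8449^4·0.5349^0 = +0.509678
  k=1: (−1)^1·6.0000/(2)·0.8449^2·0.5349^2 = -0.612718
d^2_{-1,-1}(1.1287) = +0.509678 -0.612718 = -0.103039
D = (+0.948577-0.316545i)·(-0.103039)·(-0.305348+0.952241i) = -0.001214-0.103032i

Re=-0.0012 Im=-0.1030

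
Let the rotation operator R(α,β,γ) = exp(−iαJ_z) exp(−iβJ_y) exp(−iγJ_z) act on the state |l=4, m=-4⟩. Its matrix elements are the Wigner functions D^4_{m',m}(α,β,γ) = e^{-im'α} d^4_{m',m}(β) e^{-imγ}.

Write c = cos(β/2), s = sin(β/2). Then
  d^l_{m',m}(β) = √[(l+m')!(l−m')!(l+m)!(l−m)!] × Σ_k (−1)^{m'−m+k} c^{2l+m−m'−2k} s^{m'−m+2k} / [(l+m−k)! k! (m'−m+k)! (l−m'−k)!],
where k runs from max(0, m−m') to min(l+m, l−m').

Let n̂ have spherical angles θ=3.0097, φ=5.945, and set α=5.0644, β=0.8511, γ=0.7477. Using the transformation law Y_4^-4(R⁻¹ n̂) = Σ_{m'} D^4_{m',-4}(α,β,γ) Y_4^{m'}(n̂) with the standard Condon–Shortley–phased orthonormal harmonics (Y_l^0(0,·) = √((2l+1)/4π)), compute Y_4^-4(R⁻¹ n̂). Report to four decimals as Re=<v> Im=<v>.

Re=-0.1489 Im=0.1143

Need the full column D^4_{m',-4} for m'=−4..4 at α=5.0644, β=0.8511, γ=0.7477.
cos(β/2)=0.910812, sin(β/2)=0.412822
d^4_{-4,-4}: single k=0 term ⇒ +0.473619;  D = -0.146080-0.450528i
d^4_{-3,-4}: single k=0 term ⇒ -0.607167;  D = -0.477582+0.374924i
d^4_{-2,-4}: single k=0 term ⇒ +0.514845;  D = +0.438046+0.270519i
d^4_{-1,-4}: single k=0 term ⇒ -0.330009;  D = +0.065957-0.323350i
d^4_{0,-4}: single k=0 term ⇒ +0.167230;  D = -0.165332+0.025122i
d^4_{1,-4}: single k=0 term ⇒ -0.067794;  D = +0.032669+0.059404i
d^4_{2,-4}: single k=0 term ⇒ +0.021728;  D = +0.014261-0.016392i
d^4_{3,-4}: single k=0 term ⇒ -0.005264;  D = -0.004919-0.001874i
d^4_{4,-4}: single k=0 term ⇒ +0.000844;  D = -0.000010+0.000843i
Y_4^{m'}(θ=3.0097,φ=5.945) and Σ D·Y over m':
  (-0.1461-0.4505i)·(+0.0000+0.0001i)  (-0.4776+0.3749i)·(-0.0015-0.0024i)  (+0.4380+0.2705i)·(+0.0265+0.0213i)  (+0.0660-0.3234i)·(-0.2257-0.0794i)  (-0.1653+0.0251i)·(+0.7742+0.0000i)  (+0.0327+0.0594i)·(+0.2257-0.0794i)  (+0.0143-0.0164i)·(+0.0265-0.0213i)  (-0.0049-0.0019i)·(+0.0015-0.0024i)  (-0.0000+0.0008i)·(+0.0000-0.0001i)
Y_4^-4(R⁻¹ n̂) = -0.148923+0.114330i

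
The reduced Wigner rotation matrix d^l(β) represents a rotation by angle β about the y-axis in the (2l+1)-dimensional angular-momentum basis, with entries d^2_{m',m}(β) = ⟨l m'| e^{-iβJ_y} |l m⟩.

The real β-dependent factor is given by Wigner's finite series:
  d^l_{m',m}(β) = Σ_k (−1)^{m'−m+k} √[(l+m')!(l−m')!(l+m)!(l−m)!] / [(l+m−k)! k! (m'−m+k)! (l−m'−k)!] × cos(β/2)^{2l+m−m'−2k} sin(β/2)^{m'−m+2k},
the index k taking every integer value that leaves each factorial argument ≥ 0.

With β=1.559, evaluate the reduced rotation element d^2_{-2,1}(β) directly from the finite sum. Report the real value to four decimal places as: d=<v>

d^2_{-2,1}(β=1.559) via Wigner's sum:
Half-angle: c=0.711265, s=0.702924. N=√(1·24·6·1)=12.000000
Admissible k: 3..3 (factorial args all ≥0)
  k=3: (−1)^0·12.0000/(6)·0.7113^1·0.7029^3 = +0.494068
d^2_{-2,1}(1.559) = +0.494068

d=0.4941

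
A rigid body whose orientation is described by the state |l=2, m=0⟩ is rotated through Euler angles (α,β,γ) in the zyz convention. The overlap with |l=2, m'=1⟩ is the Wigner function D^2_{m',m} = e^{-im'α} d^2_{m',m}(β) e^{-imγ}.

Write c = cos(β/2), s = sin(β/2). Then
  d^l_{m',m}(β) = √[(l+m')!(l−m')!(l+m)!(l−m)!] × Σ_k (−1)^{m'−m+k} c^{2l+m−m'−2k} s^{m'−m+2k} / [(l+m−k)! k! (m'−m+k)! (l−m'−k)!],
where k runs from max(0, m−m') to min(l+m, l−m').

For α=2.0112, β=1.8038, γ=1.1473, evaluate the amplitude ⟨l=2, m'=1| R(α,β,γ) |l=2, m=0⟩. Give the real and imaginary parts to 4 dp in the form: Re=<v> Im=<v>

Re=-0.1173 Im=-0.2489

First d^2_{1,0}(β=1.8038), then the phase factors e^{-i(1)α} and e^{-i(0)γ}:
With c≡cos(β/2)=0.620121 and s≡sin(β/2)=0.784507, N=[6·1·2·2]^{1/2}=4.898979
The bounds max(0,m−m')=0 and min(l+m,l−m')=1 give 2 terms
  k=0: (−1)^1·4.8990/(2)·0.6201^3·0.7845^1 = -0.458248
  k=1: (−1)^2·4.8990/(2)·0.6201^1·0.7845^3 = +0.733401
d^2_{1,0}(1.8038) = -0.458248 +0.733401 = +0.275153
Phases: e^{-i·(1)·2.0112}=-0.426305-0.904580i, e^{-i·(0)·1.1473}=+1.000000+0.000000i ⇒ D=-0.117299-0.248898i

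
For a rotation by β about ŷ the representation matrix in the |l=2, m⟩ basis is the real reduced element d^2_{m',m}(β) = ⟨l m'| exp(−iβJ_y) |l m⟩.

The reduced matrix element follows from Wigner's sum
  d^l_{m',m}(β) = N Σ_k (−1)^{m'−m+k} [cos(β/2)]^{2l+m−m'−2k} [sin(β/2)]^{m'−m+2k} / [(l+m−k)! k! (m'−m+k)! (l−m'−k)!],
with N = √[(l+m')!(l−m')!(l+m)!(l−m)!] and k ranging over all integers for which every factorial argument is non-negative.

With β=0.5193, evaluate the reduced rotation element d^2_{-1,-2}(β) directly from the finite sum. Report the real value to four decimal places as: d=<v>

d=-0.4636

d^2_{-1,-2}(β=0.5193) via Wigner's sum:
Half-angle: c=0.966480, s=0.256742. N=√(1·6·1·24)=12.000000
k: max(0,(-2)−(-1))=0 … min(2+(-2),2−(-1))=0
  k=0: (−1)^1·12.0000/(6)·0.9665^3·0.2567^1 = -0.463560
d^2_{-1,-2}(0.5193) = -0.463560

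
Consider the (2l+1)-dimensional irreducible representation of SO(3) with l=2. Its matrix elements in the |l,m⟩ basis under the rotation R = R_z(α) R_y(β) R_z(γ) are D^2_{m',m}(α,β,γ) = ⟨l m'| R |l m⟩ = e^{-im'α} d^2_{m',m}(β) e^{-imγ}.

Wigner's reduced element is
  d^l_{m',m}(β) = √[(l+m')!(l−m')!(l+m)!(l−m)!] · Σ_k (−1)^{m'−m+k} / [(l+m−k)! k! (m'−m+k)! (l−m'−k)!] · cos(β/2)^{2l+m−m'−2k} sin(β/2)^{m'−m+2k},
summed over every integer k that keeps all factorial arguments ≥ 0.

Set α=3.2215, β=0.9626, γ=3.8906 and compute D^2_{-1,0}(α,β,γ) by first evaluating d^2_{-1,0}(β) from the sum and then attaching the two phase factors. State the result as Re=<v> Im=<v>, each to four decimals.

Re=-0.5725 Im=-0.0458

First d^2_{-1,0}(β=0.9626), then the phase factors e^{-i(-1)α} and e^{-i(0)γ}:
c=cos(0.9626/2)=0.886394, s=sin(0.9626/2)=0.462932; N=√[1·6·2·2]=4.898979
Admissible k: 1..2 (factorial args all ≥0)
  k=1: (−1)^0·4.8990/(2)·0.8864^3·0.4629^1 = +0.789720
  k=2: (−1)^1·4.8990/(2)·0.8864^1·0.4629^3 = -0.215404
d^2_{-1,0}(0.9626) = +0.789720 -0.215404 = +0.574316
Phases: e^{-i·(-1)·3.2215}=-0.996809-0.079822i, e^{-i·(0)·3.8906}=+1.000000+0.000000i ⇒ D=-0.572483-0.045843i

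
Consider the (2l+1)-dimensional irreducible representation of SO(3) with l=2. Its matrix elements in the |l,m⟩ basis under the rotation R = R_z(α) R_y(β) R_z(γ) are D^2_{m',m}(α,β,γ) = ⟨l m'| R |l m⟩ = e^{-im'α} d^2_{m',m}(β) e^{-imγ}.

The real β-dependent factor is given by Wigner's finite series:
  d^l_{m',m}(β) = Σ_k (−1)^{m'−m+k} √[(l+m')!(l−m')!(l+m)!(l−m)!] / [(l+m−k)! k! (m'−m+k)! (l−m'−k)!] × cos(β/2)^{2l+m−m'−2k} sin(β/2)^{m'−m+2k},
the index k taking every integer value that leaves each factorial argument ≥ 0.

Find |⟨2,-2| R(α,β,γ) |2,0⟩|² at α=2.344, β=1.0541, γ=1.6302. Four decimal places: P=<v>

P=0.2143

Split into d^2_{-2,0}(β=1.0541) × two z-phases.
c=cos(1.0541/2)=0.864295, s=sin(1.0541/2)=0.502986; N=√[1·24·2·2]=9.797959
k∈{2} keeps every argument non-negative
  k=2: (−1)^0·9.7980/(4)·0.8643^2·0.5030^2 = +0.462925
d^2_{-2,0}(1.0541) = +0.462925
|D^2_{-2,0}|² = |d^2_{-2,0}(β)|² = (+0.462925)² = 0.214300 (the z-rotation phases have unit modulus)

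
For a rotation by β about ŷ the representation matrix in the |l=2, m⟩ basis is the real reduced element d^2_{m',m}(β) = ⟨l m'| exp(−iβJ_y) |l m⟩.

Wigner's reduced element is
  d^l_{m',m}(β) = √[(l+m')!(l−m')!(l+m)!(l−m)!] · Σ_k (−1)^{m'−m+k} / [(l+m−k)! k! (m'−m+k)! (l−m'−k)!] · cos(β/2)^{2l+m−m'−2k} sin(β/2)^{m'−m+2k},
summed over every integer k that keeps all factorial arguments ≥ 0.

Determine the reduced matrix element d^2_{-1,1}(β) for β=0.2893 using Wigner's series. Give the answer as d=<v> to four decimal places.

d=0.0606

d^2_{-1,1}(β=0.2893) via Wigner's sum:
With c≡cos(β/2)=0.989556 and s≡sin(β/2)=0.144146, N=[1·6·6·1]^{1/2}=6.000000
The bounds max(0,m−m')=2 and min(l+m,l−m')=3 give 2 terms
  k=2: (−1)^0·6.0000/(2)·0.9896^2·0.1441^2 = +0.061039
  k=3: (−1)^1·6.0000/(6)·0.9896^0·0.1441^4 = -0.000432
d^2_{-1,1}(0.2893) = +0.061039 -0.000432 = +0.060607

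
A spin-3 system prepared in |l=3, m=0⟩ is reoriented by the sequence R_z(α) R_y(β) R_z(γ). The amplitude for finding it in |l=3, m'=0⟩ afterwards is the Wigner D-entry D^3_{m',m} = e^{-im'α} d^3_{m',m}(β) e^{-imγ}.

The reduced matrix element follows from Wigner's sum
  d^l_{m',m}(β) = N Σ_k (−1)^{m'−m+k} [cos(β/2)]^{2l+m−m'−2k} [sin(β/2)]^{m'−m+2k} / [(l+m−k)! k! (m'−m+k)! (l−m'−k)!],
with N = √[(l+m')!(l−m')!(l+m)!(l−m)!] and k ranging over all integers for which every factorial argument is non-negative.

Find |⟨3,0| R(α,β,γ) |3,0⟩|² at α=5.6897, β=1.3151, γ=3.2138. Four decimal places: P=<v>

P=0.1149

First d^3_{0,0}(β=1.3151), then the phase factors e^{-i(0)α} and e^{-i(0)γ}:
Half-angle: c=0.791492, s=0.611180. N=√(6·6·6·6)=36.000000
The bounds max(0,m−m')=0 and min(l+m,l−m')=3 give 4 terms
  k=0: (−1)^0·36.0000/(36)·0.7915^6·0.6112^0 = +0.245855
  k=1: (−1)^1·36.0000/(4)·0.7915^4·0.6112^2 = -1.319369
  k=2: (−1)^2·36.0000/(4)·0.7915^2·0.6112^4 = +0.786703
  k=3: (−1)^3·36.0000/(36)·0.7915^0·0.6112^6 = -0.052121
d^3_{0,0}(1.3151) = +0.245855 -1.319369 +0.786703 -0.052121 = -0.338932
|D^3_{0,0}|² = |d^3_{0,0}(β)|² = (-0.338932)² = 0.114875 (the z-rotation phases have unit modulus)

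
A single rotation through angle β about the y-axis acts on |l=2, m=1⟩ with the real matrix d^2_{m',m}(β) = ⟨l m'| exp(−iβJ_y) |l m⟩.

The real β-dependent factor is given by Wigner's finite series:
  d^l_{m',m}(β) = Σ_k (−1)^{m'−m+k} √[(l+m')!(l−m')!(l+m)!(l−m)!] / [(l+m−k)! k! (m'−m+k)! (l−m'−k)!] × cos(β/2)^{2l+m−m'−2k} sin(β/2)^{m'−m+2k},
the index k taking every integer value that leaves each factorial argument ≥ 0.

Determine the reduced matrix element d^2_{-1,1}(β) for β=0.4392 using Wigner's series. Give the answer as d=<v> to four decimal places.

d^2_{-1,1}(β=0.4392) via Wigner's sum:
c=cos(0.4392/2)=0.975985, s=sin(0.4392/2)=0.217839; N=√[1·6·6·1]=6.000000
k: max(0,(1)−(-1))=2 … min(2+(1),2−(-1))=3
  k=2: (−1)^0·6.0000/(2)·0.9760^2·0.2178^2 = +0.135606
  k=3: (−1)^1·6.0000/(6)·0.9760^0·0.2178^4 = -0.002252
d^2_{-1,1}(0.4392) = +0.135606 -0.002252 = +0.133354

d=0.1334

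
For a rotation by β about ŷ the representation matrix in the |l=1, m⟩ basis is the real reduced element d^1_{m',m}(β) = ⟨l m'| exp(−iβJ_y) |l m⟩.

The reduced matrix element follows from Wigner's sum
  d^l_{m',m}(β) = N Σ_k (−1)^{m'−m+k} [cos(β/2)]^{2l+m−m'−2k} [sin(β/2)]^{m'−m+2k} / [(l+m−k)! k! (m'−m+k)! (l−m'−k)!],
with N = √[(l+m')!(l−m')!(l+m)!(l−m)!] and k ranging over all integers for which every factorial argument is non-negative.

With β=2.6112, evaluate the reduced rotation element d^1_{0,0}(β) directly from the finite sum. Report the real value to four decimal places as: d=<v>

d^1_{0,0}(β=2.6112) via Wigner's sum:
c=cos(2.6112/2)=0.262099, s=sin(2.6112/2)=0.965041; N=√[1·1·1·1]=1.000000
k: max(0,(0)−(0))=0 … min(1+(0),1−(0))=1
  k=0: (−1)^0·1.0000/(1)·0.2621^2·0.9650^0 = +0.068696
  k=1: (−1)^1·1.0000/(1)·0.2621^0·0.9650^2 = -0.931304
d^1_{0,0}(2.6112) = +0.068696 -0.931304 = -0.862609

d=-0.8626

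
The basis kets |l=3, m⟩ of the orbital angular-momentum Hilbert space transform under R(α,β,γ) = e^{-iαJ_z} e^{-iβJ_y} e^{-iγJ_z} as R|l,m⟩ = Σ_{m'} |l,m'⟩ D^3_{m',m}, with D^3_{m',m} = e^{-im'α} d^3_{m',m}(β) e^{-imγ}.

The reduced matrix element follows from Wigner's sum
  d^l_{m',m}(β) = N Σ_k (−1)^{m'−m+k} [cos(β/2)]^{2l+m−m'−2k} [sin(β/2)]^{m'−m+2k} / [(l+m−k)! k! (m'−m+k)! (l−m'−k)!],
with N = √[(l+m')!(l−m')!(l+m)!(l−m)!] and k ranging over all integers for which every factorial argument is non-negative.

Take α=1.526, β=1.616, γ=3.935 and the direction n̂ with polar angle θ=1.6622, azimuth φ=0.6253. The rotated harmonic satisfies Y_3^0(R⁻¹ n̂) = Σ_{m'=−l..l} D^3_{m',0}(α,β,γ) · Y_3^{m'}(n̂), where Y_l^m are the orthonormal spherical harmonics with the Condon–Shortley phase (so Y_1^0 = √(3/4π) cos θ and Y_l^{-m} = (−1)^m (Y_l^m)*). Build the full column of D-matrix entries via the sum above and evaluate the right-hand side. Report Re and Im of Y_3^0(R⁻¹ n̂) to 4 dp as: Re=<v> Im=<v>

Need the full column D^3_{m',0} for m'=−3..3 at α=1.526, β=1.616, γ=3.935.
cos(β/2)=0.690946, sin(β/2)=0.722907
d^3_{-3,0}: single k=3 term ⇒ +0.557306;  D = -0.074670-0.552281i
d^3_{-2,0}: k∈[2..3] ⇒ +0.652380 -0.714130 = -0.061750;  D = +0.061503-0.005525i
d^3_{-1,0}: k∈[1..3] ⇒ +0.394359 -1.295061 +0.472548 = -0.428154;  D = -0.019173-0.427724i
d^3_{0,0}: k∈[0..3] ⇒ +0.108809 -1.071970 +1.173436 -0.142723 = +0.067552;  D = +0.067552+0.000000i
d^3_{1,0}: k∈[0..2] ⇒ -0.394359 +1.295061 -0.472548 = +0.428154;  D = +0.019173-0.427724i
d^3_{2,0}: k∈[0..1] ⇒ +0.652380 -0.714130 = -0.061750;  D = +0.061503+0.005525i
d^3_{3,0}: single k=0 term ⇒ -0.557306;  D = +0.074670-0.552281i
Y_3^{m'}(θ=1.6622,φ=0.6253) and Σ D·Y over m':
  (-0.0747-0.5523i)·(-0.1238-0.3930i)  (+0.0615-0.0055i)·(-0.0291+0.0878i)  (-0.0192-0.4277i)·(-0.2501+0.1805i)  (+0.0676+0.0000i)·(+0.1008+0.0000i)  (+0.0192-0.4277i)·(+0.2501+0.1805i)  (+0.0615+0.0055i)·(-0.0291-0.0878i)  (+0.0747-0.5523i)·(+0.1238-0.3930i)
Y_3^0(R⁻¹ n̂) = -0.247378+0.000000i

Re=-0.2474 Im=0.0000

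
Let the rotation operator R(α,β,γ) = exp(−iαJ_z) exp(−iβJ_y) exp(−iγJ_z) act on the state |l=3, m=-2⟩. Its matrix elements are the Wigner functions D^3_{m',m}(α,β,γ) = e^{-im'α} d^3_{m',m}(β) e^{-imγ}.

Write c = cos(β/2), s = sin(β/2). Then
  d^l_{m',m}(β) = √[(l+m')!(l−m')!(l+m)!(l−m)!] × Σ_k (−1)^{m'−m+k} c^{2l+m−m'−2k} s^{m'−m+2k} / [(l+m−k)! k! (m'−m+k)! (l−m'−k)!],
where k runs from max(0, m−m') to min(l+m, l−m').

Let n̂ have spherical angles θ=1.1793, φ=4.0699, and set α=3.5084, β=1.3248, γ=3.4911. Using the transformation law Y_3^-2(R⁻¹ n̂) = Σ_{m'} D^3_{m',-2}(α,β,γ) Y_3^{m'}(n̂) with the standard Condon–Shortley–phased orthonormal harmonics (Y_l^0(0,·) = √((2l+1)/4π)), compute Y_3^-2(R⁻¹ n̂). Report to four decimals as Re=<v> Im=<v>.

Re=-0.2389 Im=0.0001

Need the full column D^3_{m',-2} for m'=−3..3 at α=3.5084, β=1.3248, γ=3.4911.
cos(β/2)=0.788518, sin(β/2)=0.615011
d^3_{-3,-2}: single k=1 term ⇒ +0.459217;  D = +0.104083-0.447266i
d^3_{-2,-2}: k∈[0..1] ⇒ +0.240365 -0.731111 = -0.490746;  D = -0.067589-0.486069i
d^3_{-1,-2}: k∈[0..1] ⇒ -0.592847 +0.721297 = +0.128451;  D = -0.062143-0.112419i
d^3_{0,-2}: k∈[0..1] ⇒ +0.800892 -0.487210 = +0.313682;  D = +0.240116+0.201843i
d^3_{1,-2}: k∈[0..1] ⇒ -0.721297 +0.219395 = -0.501903;  D = +0.474461+0.163686i
d^3_{2,-2}: k∈[0..1] ⇒ +0.444760 -0.054112 = +0.390647;  D = +0.390413-0.013514i
d^3_{3,-2}: single k=0 term ⇒ -0.169943;  D = +0.156434-0.066399i
Y_3^{m'}(θ=1.1793,φ=4.0699) and Σ D·Y over m':
  (+0.1041-0.4473i)·(+0.3088+0.1150i)  (-0.0676-0.4861i)·(-0.0939-0.3197i)  (-0.0621-0.1124i)·(+0.0487-0.0651i)  (+0.2401+0.2018i)·(-0.3235+0.0000i)  (+0.4745+0.1637i)·(-0.0487-0.0651i)  (+0.3904-0.0135i)·(-0.0939+0.3197i)  (+0.1564-0.0664i)·(-0.3088+0.1150i)
Y_3^-2(R⁻¹ n̂) = -0.238928+0.000144i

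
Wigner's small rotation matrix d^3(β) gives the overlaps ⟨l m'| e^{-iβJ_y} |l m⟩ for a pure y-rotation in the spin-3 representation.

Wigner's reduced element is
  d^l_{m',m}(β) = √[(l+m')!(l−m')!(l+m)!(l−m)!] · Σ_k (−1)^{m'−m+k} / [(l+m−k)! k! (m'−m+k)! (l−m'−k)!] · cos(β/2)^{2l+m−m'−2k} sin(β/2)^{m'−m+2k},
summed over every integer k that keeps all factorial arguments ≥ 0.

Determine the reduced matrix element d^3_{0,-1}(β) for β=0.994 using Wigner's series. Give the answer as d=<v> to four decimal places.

d=-0.1768

d^3_{0,-1}(β=0.994) via Wigner's sum:
With c≡cos(β/2)=0.879017 and s≡sin(β/2)=0.476791, N=[6·6·2·24]^{1/2}=41.569219
The bounds max(0,m−m')=0 and min(l+m,l−m')=2 give 3 terms
  k=0: (−1)^1·41.5692/(12)·0.8790^5·0.4768^1 = -0.866771
  k=1: (−1)^2·41.5692/(4)·0.8790^3·0.4768^3 = +0.765044
  k=2: (−1)^3·41.5692/(12)·0.8790^1·0.4768^5 = -0.075029
d^3_{0,-1}(0.994) = -0.866771 +0.765044 -0.075029 = -0.176755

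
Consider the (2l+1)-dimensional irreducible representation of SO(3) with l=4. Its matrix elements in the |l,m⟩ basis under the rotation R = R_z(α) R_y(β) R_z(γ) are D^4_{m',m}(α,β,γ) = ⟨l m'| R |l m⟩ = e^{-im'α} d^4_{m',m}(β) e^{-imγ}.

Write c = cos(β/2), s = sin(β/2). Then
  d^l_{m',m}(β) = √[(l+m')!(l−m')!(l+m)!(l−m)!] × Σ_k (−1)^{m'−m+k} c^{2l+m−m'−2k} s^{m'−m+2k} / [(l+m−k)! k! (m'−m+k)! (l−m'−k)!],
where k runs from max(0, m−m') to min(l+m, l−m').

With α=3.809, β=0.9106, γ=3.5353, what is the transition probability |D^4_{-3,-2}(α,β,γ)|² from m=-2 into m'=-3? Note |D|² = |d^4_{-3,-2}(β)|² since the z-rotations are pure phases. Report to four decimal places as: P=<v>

P=0.0474

D^4_{-3,-2}(3.809,0.9106,3.5353) = e^{-i·-3·3.809}·d^4_{-3,-2}(0.9106)·e^{-i·-2·3.5353}. Compute d first:
Half-angle: c=0.898129, s=0.439732. N=√(1·5040·2·720)=2693.993318
k∈{1,2} keeps every argument non-negative
  k=1: (−1)^0·2693.9933/(720)·0.8981^7·0.4397^1 = +0.775574
  k=2: (−1)^1·2693.9933/(240)·0.8981^5·0.4397^3 = -0.557754
d^4_{-3,-2}(0.9106) = +0.775574 -0.557754 = +0.217820
|D^4_{-3,-2}|² = |d^4_{-3,-2}(β)|² = (+0.217820)² = 0.047446 (the z-rotation phases have unit modulus)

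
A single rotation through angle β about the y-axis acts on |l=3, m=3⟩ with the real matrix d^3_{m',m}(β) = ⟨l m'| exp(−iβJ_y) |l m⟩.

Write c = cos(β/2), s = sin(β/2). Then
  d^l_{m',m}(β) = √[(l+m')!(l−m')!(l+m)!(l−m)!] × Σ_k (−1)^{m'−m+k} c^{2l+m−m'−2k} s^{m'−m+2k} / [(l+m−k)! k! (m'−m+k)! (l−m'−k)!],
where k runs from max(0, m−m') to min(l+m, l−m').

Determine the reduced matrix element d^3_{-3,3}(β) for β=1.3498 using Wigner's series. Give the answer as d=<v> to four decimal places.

d=0.0595

d^3_{-3,3}(β=1.3498) via Wigner's sum:
Half-angle: c=0.780769, s=0.624819. N=√(1·720·720·1)=720.000000
The bounds max(0,m−m')=6 and min(l+m,l−m')=6 give 1 term
  k=6: (−1)^0·720.0000/(720)·0.7808^0·0.6248^6 = +0.059501
d^3_{-3,3}(1.3498) = +0.059501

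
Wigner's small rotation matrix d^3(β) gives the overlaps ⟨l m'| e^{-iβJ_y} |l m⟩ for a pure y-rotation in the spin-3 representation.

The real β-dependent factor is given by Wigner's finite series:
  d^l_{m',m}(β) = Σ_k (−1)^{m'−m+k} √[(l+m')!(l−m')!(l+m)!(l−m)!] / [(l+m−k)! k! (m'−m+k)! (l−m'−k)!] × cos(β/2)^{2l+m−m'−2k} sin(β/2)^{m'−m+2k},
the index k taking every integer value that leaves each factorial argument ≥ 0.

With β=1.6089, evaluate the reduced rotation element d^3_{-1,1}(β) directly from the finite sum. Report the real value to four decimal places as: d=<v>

d=-0.1764

d^3_{-1,1}(β=1.6089) via Wigner's sum:
c=cos(1.6089/2)=0.693508, s=sin(1.6089/2)=0.720449; N=√[2·24·24·2]=48.000000
k: max(0,(1)−(-1))=2 … min(3+(1),3−(-1))=4
  k=2: (−1)^0·48.0000/(8)·0.6935^4·0.7204^2 = +0.720382
  k=3: (−1)^1·48.0000/(6)·0.6935^2·0.7204^4 = -1.036588
  k=4: (−1)^2·48.0000/(48)·0.6935^0·0.7204^6 = +0.139837
d^3_{-1,1}(1.6089) = +0.720382 -1.036588 +0.139837 = -0.176369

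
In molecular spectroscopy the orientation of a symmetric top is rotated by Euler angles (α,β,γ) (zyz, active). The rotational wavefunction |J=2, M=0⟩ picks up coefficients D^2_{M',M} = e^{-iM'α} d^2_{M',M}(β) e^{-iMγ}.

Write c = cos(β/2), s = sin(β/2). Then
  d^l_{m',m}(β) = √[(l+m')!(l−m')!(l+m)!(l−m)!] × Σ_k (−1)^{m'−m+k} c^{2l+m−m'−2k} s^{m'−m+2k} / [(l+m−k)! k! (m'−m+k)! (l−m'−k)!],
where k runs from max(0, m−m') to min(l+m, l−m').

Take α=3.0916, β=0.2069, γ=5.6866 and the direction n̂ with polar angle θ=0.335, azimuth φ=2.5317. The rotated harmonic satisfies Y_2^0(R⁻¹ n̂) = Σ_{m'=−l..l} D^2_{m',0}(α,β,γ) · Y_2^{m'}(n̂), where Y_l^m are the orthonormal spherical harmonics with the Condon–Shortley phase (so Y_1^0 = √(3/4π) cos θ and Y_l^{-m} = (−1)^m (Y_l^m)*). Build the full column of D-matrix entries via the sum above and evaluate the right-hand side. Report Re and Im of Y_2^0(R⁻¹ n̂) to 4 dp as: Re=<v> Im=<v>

Need the full column D^2_{m',0} for m'=−2..2 at α=3.0916, β=0.2069, γ=5.6866.
cos(β/2)=0.994654, sin(β/2)=0.103266
d^2_{-2,0}: single k=2 term ⇒ +0.025842;  D = +0.025713-0.002580i
d^2_{-1,0}: k∈[1..2] ⇒ +0.248913 -0.002683 = +0.246230;  D = -0.245922+0.012305i
d^2_{0,0}: k∈[0..2] ⇒ +0.978786 -0.042200 +0.000114 = +0.936700;  D = +0.936700+0.000000i
d^2_{1,0}: k∈[0..1] ⇒ -0.248913 +0.002683 = -0.246230;  D = +0.245922+0.012305i
d^2_{2,0}: single k=0 term ⇒ +0.025842;  D = +0.025713+0.002580i
Y_2^{m'}(θ=0.335,φ=2.5317) and Σ D·Y over m':
  (+0.0257-0.0026i)·(+0.0144+0.0392i)  (-0.2459+0.0123i)·(-0.1966-0.1374i)  (+0.9367+0.0000i)·(+0.5285+0.0000i)  (+0.2459+0.0123i)·(+0.1966-0.1374i)  (+0.0257+0.0026i)·(+0.0144-0.0392i)
Y_2^0(R⁻¹ n̂) = +0.596087+0.000000i

Re=0.5961 Im=0.0000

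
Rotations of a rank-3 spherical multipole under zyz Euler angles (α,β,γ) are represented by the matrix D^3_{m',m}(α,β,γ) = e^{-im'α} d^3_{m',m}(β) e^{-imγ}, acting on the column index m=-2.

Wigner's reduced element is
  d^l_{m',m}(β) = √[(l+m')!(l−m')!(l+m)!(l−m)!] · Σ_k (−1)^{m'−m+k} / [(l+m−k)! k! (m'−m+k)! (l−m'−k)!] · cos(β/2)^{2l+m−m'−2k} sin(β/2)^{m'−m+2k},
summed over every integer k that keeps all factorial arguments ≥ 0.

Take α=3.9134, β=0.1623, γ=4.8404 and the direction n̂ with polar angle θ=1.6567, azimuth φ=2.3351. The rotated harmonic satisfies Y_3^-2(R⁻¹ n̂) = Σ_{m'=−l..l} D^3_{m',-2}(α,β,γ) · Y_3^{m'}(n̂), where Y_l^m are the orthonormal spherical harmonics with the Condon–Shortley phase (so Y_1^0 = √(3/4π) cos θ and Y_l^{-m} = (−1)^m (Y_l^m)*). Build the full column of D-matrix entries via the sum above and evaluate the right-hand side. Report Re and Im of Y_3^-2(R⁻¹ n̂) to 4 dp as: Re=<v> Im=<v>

Re=-0.0846 Im=-0.0210

Need the full column D^3_{m',-2} for m'=−3..3 at α=3.9134, β=0.1623, γ=4.8404.
cos(β/2)=0.996709, sin(β/2)=0.081061
d^3_{-3,-2}: single k=1 term ⇒ +0.195312;  D = -0.164418+0.105421i
d^3_{-2,-2}: k∈[0..1] ⇒ +0.980417 -0.032424 = +0.947993;  D = +0.215051-0.923278i
d^3_{-1,-2}: k∈[0..1] ⇒ -0.252147 +0.003336 = -0.248812;  D = -0.128556-0.213027i
d^3_{0,-2}: k∈[0..1] ⇒ +0.035519 -0.000235 = +0.035284;  D = -0.034134-0.008935i
d^3_{1,-2}: k∈[0..1] ⇒ -0.003336 +0.000011 = -0.003325;  D = -0.002892+0.001640i
d^3_{2,-2}: k∈[0..1] ⇒ +0.000214 -0.000000 = +0.000214;  D = -0.000060+0.000206i
d^3_{3,-2}: single k=0 term ⇒ -0.000009;  D = +0.000004+0.000008i
Y_3^{m'}(θ=1.6567,φ=2.3351) and Σ D·Y over m':
  (-0.1644+0.1054i)·(+0.3096-0.2727i)  (+0.2151-0.9233i)·(+0.0037-0.0870i)  (-0.1286-0.2130i)·(+0.2146+0.2239i)  (-0.0341-0.0089i)·(+0.0949+0.0000i)  (-0.0029+0.0016i)·(-0.2146+0.2239i)  (-0.0001+0.0002i)·(+0.0037+0.0870i)  (+0.0000+0.0000i)·(-0.3096-0.2727i)
Y_3^-2(R⁻¹ n̂) = -0.084560-0.020962i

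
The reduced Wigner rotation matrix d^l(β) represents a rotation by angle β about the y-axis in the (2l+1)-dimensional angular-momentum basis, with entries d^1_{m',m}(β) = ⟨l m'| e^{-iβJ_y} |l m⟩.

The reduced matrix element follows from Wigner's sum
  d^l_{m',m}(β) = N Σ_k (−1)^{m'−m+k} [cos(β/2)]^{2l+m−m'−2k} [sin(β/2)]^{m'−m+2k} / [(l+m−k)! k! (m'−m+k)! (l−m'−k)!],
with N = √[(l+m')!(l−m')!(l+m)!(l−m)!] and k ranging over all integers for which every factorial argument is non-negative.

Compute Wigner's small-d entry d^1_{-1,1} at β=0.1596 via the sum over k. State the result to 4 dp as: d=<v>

d=0.0064

d^1_{-1,1}(β=0.1596) via Wigner's sum:
With c≡cos(β/2)=0.996818 and s≡sin(β/2)=0.079715, N=[1·2·2·1]^{1/2}=2.000000
Admissible k: 2..2 (factorial args all ≥0)
  k=2: (−1)^0·2.0000/(2)·0.9968^0·0.0797^2 = +0.006355
d^1_{-1,1}(0.1596) = +0.006355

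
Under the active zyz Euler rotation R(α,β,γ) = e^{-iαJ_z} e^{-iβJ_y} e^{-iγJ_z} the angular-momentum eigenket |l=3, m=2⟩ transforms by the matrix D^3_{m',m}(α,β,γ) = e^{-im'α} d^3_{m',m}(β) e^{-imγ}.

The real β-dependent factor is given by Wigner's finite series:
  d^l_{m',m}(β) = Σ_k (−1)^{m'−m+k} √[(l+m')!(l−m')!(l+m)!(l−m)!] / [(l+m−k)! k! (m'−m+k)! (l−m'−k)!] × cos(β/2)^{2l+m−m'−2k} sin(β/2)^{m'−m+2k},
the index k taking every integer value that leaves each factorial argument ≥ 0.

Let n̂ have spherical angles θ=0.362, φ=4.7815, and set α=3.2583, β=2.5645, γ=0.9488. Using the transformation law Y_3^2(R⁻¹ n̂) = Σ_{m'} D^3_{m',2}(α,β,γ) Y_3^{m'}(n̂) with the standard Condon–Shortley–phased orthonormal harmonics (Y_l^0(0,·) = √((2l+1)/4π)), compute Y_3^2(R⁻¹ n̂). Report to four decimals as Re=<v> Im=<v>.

Re=0.3162 Im=0.0180

Need the full column D^3_{m',2} for m'=−3..3 at α=3.2583, β=2.5645, γ=0.9488.
cos(β/2)=0.284559, sin(β/2)=0.958659
d^3_{-3,2}: single k=5 term ⇒ +0.564375;  D = -0.013159+0.564221i
d^3_{-2,2}: k∈[4..5] ⇒ +0.341956 -0.776218 = -0.434262;  D = +0.040496+0.432370i
d^3_{-1,2}: k∈[3..4] ⇒ +0.128392 -0.728605 = -0.600213;  D = -0.125177-0.587014i
d^3_{0,2}: k∈[2..3] ⇒ +0.033005 -0.374594 = -0.341589;  D = +0.109656+0.323510i
d^3_{1,2}: k∈[1..2] ⇒ +0.005656 -0.128392 = -0.122736;  D = -0.052668-0.110861i
d^3_{2,2}: k∈[0..1] ⇒ +0.000531 -0.030129 = -0.029598;  D = +0.015728+0.025074i
d^3_{3,2}: single k=0 term ⇒ -0.004381;  D = -0.002744-0.003415i
Y_3^{m'}(θ=0.362,φ=4.7815) and Σ D·Y over m':
  (-0.0132+0.5642i)·(-0.0038-0.0181i)  (+0.0405+0.4324i)·(-0.1187+0.0165i)  (-0.1252-0.5870i)·(+0.0267+0.3851i)  (+0.1097+0.3235i)·(+0.4791+0.0000i)  (-0.0527-0.1109i)·(-0.0267+0.3851i)  (+0.0157+0.0251i)·(-0.1187-0.0165i)  (-0.0027-0.0034i)·(+0.0038-0.0181i)
Y_3^2(R⁻¹ n̂) = +0.316178+0.018041i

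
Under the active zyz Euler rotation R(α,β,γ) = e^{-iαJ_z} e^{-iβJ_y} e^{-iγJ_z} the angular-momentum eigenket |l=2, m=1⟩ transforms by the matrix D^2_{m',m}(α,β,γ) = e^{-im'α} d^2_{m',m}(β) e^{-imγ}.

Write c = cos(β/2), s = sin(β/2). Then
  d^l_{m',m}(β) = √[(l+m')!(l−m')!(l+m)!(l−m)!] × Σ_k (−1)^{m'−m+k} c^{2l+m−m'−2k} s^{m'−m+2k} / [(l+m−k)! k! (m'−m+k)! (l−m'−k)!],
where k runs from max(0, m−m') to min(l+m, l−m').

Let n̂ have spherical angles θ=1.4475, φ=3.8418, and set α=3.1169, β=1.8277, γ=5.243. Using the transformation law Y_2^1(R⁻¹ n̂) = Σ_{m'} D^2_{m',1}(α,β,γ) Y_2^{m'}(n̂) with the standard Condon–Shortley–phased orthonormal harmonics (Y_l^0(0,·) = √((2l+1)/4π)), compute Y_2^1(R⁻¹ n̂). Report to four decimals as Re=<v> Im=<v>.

Re=0.3840 Im=-0.0359

Need the full column D^2_{m',1} for m'=−2..2 at α=3.1169, β=1.8277, γ=5.243.
cos(β/2)=0.610702, sin(β/2)=0.791861
d^2_{-2,1}: single k=3 term ⇒ +0.606465;  D = +0.332355+0.507286i
d^2_{-1,1}: k∈[2..3] ⇒ +0.701580 -0.393184 = +0.308396;  D = -0.162587-0.262057i
d^2_{0,1}: k∈[1..2] ⇒ +0.441786 -0.742765 = -0.300979;  D = -0.152314-0.259594i
d^2_{1,1}: k∈[0..1] ⇒ +0.139097 -0.701580 = -0.562483;  D = +0.272586+0.492021i
d^2_{2,1}: single k=0 term ⇒ -0.360717;  D = -0.166963-0.319749i
Y_2^{m'}(θ=1.4475,φ=3.8418) and Σ D·Y over m':
  (+0.3324+0.5073i)·(+0.0645-0.3749i)  (-0.1626-0.2621i)·(-0.0721+0.0608i)  (-0.1523-0.2596i)·(-0.3011+0.0000i)  (+0.2726+0.4920i)·(+0.0721+0.0608i)  (-0.1670-0.3197i)·(+0.0645+0.3749i)
Y_2^1(R⁻¹ n̂) = +0.384008-0.035895i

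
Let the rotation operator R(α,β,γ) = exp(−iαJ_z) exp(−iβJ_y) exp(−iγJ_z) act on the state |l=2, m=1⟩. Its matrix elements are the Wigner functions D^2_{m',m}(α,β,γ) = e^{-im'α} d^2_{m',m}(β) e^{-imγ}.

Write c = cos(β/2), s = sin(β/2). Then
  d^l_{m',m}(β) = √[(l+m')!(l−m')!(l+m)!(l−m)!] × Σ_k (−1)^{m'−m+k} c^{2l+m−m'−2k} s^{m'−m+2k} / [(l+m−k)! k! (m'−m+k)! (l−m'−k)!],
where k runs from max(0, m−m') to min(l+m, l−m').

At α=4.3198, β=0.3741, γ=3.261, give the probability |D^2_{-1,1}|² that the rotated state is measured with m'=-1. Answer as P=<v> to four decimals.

Split into d^2_{-1,1}(β=0.3741) × two z-phases.
With c≡cos(β/2)=0.982557 and s≡sin(β/2)=0.185961, N=[1·6·6·1]^{1/2}=6.000000
k∈{2,3} keeps every argument non-negative
  k=2: (−1)^0·6.0000/(2)·0.9826^2·0.1860^2 = +0.100157
  k=3: (−1)^1·6.0000/(6)·0.9826^0·0.1860^4 = -0.001196
d^2_{-1,1}(0.3741) = +0.100157 -0.001196 = +0.098961
|D^2_{-1,1}|² = |d^2_{-1,1}(β)|² = (+0.098961)² = 0.009793 (the z-rotation phases have unit modulus)

P=0.0098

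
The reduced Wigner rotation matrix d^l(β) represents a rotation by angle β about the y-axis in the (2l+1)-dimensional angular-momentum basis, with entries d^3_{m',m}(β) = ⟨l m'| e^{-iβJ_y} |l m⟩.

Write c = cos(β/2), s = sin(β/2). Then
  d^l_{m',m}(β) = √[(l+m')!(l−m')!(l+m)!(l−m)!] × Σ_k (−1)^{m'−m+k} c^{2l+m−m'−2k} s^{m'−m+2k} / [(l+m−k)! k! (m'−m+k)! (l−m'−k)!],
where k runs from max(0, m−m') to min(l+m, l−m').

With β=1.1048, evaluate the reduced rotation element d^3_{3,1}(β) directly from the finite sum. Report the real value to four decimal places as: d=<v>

d=0.5600

d^3_{3,1}(β=1.1048) via Wigner's sum:
c=cos(1.1048/2)=0.851268, s=sin(1.1048/2)=0.524732; N=√[720·1·24·2]=185.903201
k∈{0} keeps every argument non-negative
  k=0: (−1)^2·185.9032/(48)·0.8513^4·0.5247^2 = +0.559996
d^3_{3,1}(1.1048) = +0.559996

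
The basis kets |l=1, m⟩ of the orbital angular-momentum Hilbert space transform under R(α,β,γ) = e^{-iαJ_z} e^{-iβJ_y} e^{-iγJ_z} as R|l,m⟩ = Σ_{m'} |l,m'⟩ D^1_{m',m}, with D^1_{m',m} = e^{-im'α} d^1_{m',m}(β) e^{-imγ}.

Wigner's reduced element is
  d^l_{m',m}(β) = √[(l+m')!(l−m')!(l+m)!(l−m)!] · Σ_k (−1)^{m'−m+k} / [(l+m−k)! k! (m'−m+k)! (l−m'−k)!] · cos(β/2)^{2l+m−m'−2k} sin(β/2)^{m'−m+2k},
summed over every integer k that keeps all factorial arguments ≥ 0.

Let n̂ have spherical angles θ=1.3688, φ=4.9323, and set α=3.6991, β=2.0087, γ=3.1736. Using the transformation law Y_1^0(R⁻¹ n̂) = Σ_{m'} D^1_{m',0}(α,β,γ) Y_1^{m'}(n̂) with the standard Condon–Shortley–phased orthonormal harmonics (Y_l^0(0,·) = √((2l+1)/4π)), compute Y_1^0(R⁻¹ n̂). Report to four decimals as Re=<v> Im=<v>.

Need the full column D^1_{m',0} for m'=−1..1 at α=3.6991, β=2.0087, γ=3.1736.
cos(β/2)=0.536637, sin(β/2)=0.843813
d^1_{-1,0}: single k=1 term ⇒ +0.640386;  D = -0.543417-0.338811i
d^1_{0,0}: k∈[0..1] ⇒ +0.287979 -0.712021 = -0.424042;  D = -0.424042+0.000000i
d^1_{1,0}: single k=0 term ⇒ -0.640386;  D = +0.543417-0.338811i
Y_1^{m'}(θ=1.3688,φ=4.9323) and Σ D·Y over m':
  (-0.5434-0.3388i)·(+0.0738+0.3303i)  (-0.4240+0.0000i)·(+0.0980+0.0000i)  (+0.5434-0.3388i)·(-0.0738+0.3303i)
Y_1^0(R⁻¹ n̂) = +0.102017+0.000000i

Re=0.1020 Im=0.0000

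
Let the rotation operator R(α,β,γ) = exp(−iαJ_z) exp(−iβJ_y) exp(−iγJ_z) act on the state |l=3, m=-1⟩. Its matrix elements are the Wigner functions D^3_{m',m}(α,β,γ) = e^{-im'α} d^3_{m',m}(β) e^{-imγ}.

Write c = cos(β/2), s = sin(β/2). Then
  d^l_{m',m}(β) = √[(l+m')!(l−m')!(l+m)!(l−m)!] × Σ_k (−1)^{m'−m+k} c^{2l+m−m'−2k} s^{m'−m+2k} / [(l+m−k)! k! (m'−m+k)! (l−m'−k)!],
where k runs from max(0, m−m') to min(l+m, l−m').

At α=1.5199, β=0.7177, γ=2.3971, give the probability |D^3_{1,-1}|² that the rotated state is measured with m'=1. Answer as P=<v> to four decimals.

D^3_{1,-1}(1.5199,0.7177,2.3971) = e^{-i·1·1.5199}·d^3_{1,-1}(0.7177)·e^{-i·-1·2.3971}. Compute d first:
With c≡cos(β/2)=0.936301 and s≡sin(β/2)=0.351198, N=[24·2·2·24]^{1/2}=48.000000
The bounds max(0,m−m')=0 and min(l+m,l−m')=2 give 3 terms
  k=0: (−1)^2·48.0000/(8)·0.9363^4·0.3512^2 = +0.568744
  k=1: (−1)^3·48.0000/(6)·0.9363^2·0.3512^4 = -0.106691
  k=2: (−1)^4·48.0000/(48)·0.9363^0·0.3512^6 = +0.001876
d^3_{1,-1}(0.7177) = +0.568744 -0.106691 +0.001876 = +0.463930
|D^3_{1,-1}|² = |d^3_{1,-1}(β)|² = (+0.463930)² = 0.215231 (the z-rotation phases have unit modulus)

P=0.2152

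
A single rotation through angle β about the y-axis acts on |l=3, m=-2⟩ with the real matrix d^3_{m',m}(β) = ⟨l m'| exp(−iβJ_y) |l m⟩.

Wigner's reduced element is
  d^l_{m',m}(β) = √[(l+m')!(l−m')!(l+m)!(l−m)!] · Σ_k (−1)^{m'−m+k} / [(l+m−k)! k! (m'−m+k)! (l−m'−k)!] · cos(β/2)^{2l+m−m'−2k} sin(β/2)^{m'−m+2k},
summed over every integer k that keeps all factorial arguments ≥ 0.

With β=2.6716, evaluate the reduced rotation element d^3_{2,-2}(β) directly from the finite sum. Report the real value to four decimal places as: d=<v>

d^3_{2,-2}(β=2.6716) via Wigner's sum:
Half-angle: c=0.232839, s=0.972515. N=√(120·1·1·120)=120.000000
The bounds max(0,m−m')=0 and min(l+m,l−m')=1 give 2 terms
  k=0: (−1)^4·120.0000/(24)·0.2328^2·0.9725^4 = +0.242476
  k=1: (−1)^5·120.0000/(120)·0.2328^0·0.9725^6 = -0.846016
d^3_{2,-2}(2.6716) = +0.242476 -0.846016 = -0.603540

d=-0.6035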